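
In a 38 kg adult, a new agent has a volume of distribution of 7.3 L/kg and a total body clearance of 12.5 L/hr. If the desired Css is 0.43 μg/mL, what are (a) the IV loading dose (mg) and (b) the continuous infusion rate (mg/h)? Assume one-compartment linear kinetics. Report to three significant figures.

(a) 119 mg; (b) 5.38 mg/h

Total Vd = 7.3 × 38 = 277.4 L
Loading dose = Vd × C = 277.4 × 0.43 = 119.3 mg
Maintenance infusion rate = CL × Css = 12.50 × 0.43 = 5.375 mg/h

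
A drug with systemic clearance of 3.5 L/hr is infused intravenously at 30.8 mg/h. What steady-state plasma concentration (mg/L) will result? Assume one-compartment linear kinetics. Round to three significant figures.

8.80 mg/L

Css = rate / CL = 30.8 / 3.500 = 8.800 mg/L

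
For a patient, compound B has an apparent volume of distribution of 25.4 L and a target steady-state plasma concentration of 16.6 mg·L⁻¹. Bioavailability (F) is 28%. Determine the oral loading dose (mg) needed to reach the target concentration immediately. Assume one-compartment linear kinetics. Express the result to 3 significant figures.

The loading dose fills Vd to the target concentration.
LD = Vd × C / F = 25.40 × 16.60 / 0.28 = 1506 mg

1510 mg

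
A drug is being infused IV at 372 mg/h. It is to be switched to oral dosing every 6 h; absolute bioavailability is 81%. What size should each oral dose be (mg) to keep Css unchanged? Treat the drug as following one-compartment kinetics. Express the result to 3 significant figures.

2760 mg

To maintain the same Css, the systemic dosing rate must be unchanged: F·D/τ = infusion rate.
D = rate × τ / F = 372 × 6 / 0.81 = 2756 mg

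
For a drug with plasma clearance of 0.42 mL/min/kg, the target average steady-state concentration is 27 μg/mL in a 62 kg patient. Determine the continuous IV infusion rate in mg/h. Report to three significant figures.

42.2 mg/h

CL = 0.42 mL/min/kg × 62 kg = 26.04 mL/min = 26.04 × 60/1000 = 1.562 L/h
R₀ = 1.562 × 27 = 42.17 mg/h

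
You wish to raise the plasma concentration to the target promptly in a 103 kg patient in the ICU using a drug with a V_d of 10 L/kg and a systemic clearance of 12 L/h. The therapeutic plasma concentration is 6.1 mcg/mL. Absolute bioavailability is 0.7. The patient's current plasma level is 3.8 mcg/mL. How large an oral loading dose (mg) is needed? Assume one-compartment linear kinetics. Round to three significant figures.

Total Vd = 10 × 103 = 1030 L
Concentration deficit ΔC = 6.1 − 3.8 = 2.300 mg/L
LD = Vd × ΔC / F = 1030 × 2.300 / 0.7 = 3384 mg

3380 mg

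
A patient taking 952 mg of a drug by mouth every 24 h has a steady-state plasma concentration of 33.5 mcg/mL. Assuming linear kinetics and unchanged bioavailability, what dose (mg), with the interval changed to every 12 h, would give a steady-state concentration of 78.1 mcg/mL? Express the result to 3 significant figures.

For first-order elimination, Css ∝ F·D/(CL·τ); F and CL are unchanged, so Css ∝ D/τ.
D₂ = D₁ × (Css,target / Css,current) × (τ₂/τ₁) = 952 × (78.1/33.5) × (12/24) = 1110 mg

1110 mg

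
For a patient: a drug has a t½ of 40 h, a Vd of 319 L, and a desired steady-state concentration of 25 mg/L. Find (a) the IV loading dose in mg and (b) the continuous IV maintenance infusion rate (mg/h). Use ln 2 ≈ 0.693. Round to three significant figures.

(a) 7980 mg; (b) 138 mg/h

LD = Vd × C = 319.0 × 25 = 7975 mg
CL = 0.693 × Vd / t½ = 0.693 × 319.0 / 40 = 5.527 L/h
Infusion rate = CL × Css = 5.527 × 25 = 138.2 mg/h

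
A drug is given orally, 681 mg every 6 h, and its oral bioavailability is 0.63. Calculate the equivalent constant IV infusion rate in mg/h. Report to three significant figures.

71.5 mg/h

Equivalent systemic input: infusion rate = F·D/τ.
Rate = 0.63 × 681 / 6 = 71.51 mg/h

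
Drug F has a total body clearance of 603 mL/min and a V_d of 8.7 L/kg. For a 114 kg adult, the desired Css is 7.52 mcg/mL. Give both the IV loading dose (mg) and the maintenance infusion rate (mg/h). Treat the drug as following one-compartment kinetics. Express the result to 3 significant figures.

Vd(total) = 114 kg × 8.7 L/kg = 991.8 L
LD = Vd · C_target = 991.8 × 7.52 = 7458 mg
Convert clearance: 603 mL/min × 60 min/h ÷ 1000 mL/L = 36.18 L/h
Maintenance: replace elimination → rate = CL × Css = 36.18 × 7.52 = 272.1 mg/h

(a) 7460 mg; (b) 272 mg/h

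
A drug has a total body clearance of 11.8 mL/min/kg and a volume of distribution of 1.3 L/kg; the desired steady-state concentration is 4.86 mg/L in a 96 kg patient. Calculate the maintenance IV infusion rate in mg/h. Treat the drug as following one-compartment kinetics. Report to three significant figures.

330 mg/h

CL = 11.8 mL/min/kg × 96 kg = 1133 mL/min = 1133 × 60/1000 = 67.98 L/h
Vd does not affect the maintenance rate; only clearance governs steady-state input.
Rate = CL × Css = 67.98 × 4.86 = 330.4 mg/h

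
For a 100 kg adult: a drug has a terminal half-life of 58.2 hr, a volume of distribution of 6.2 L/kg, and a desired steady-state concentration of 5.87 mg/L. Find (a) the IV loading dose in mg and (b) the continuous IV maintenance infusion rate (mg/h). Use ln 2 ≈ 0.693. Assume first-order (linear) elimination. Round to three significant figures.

(a) 3640 mg; (b) 43.3 mg/h

Total Vd = 6.2 × 100 = 620.0 L
LD = Vd × C = 620.0 × 5.87 = 3639 mg
CL = 0.693 × Vd / t½ = 0.693 × 620.0 / 58.2 = 7.382 L/h
Infusion rate = CL × Css = 7.382 × 5.87 = 43.33 mg/h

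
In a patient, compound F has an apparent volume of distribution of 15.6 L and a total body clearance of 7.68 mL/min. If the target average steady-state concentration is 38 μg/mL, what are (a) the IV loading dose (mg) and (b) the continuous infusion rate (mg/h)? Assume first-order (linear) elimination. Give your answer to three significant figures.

Loading dose = Vd × C = 15.60 × 38 = 592.8 mg
CL = 7.68 mL/min = 7.68 × 0.06 = 0.4608 L/h
Maintenance: replace elimination → rate = CL × Css = 0.4608 × 38 = 17.51 mg/h

(a) 593 mg; (b) 17.5 mg/h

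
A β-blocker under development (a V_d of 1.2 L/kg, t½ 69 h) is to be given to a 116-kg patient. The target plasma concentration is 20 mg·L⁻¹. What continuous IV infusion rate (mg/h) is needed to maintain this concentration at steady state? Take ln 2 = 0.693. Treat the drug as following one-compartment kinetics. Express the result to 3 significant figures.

28.0 mg/h

Vd = 1.2 L/kg × 116 kg = 139.2 L
CL = 0.693 × Vd / t½ = 0.693 × 139.2 / 69 = 1.398 L/h
Infusion rate = CL × Css = 1.398 × 20 = 27.96 mg/h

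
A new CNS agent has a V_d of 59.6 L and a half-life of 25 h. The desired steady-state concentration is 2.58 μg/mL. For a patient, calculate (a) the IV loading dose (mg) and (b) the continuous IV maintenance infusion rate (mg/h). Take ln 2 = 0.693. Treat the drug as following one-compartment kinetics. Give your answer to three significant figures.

(a) 154 mg; (b) 4.26 mg/h

LD = Vd × C = 59.60 × 2.58 = 153.8 mg
CL = 0.693 × Vd / t½ = 0.693 × 59.60 / 25 = 1.652 L/h
Infusion rate = CL × Css = 1.652 × 2.58 = 4.262 mg/h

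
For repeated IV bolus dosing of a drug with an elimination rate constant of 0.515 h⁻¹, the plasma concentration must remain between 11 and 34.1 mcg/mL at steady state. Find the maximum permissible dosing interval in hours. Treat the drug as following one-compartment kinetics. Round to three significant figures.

2.20 h

Between IV bolus doses, concentration decays as C = C₀·e^(−kτ), so C_peak/C_trough = e^(kτ).
τ_max = ln(C_peak/C_trough) / k = ln(34.1/11) / 0.5150 = 1.131 / 0.5150 = 2.196 h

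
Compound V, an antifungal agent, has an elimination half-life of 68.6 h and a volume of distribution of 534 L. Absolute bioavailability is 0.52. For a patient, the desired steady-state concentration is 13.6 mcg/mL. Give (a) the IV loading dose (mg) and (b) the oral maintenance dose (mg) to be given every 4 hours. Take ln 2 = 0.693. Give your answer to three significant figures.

(a) 7260 mg; (b) 564 mg

LD = Vd × C = 534.0 × 13.6 = 7262 mg
CL = 0.693 × Vd / t½ = 0.693 × 534.0 / 68.6 = 5.394 L/h
D = CL × Css × τ / F = 5.394 × 13.6 × 4 / 0.52 = 564.3 mg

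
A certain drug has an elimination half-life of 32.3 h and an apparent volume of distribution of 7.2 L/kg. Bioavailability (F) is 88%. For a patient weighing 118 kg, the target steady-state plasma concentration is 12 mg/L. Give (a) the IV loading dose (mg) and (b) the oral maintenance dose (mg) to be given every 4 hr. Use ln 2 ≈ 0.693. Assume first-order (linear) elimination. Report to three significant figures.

(a) 10200 mg; (b) 994 mg

Total Vd = 7.2 × 118 = 849.6 L
LD = Vd × C = 849.6 × 12 = 10200 mg
CL = 0.693 × Vd / t½ = 0.693 × 849.6 / 32.3 = 18.23 L/h
D = CL × Css × τ / F = 18.23 × 12 × 4 / 0.88 = 994.4 mg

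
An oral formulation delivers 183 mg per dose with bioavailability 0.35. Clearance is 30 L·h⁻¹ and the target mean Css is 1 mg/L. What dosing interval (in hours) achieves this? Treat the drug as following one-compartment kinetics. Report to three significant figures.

2.14 h

F·D/τ = CL·Css → τ = F·D / (CL·Css).
τ = 0.35 × 183 / (30 × 1) = 2.135 h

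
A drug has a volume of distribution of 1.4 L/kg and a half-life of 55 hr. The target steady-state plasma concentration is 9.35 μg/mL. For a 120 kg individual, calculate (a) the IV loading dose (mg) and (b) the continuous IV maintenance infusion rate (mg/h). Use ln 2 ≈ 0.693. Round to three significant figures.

(a) 1570 mg; (b) 19.8 mg/h

Total Vd = 1.4 × 120 = 168.0 L
LD = Vd × C = 168.0 × 9.35 = 1571 mg
CL = 0.693 × Vd / t½ = 0.693 × 168.0 / 55 = 2.117 L/h
Infusion rate = CL × Css = 2.117 × 9.35 = 19.79 mg/h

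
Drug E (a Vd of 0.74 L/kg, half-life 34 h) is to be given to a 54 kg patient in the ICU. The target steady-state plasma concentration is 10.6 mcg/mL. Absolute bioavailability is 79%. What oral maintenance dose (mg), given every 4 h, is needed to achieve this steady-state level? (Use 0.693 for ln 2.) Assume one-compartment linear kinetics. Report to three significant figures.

43.7 mg

Vd = 0.74 L/kg × 54 kg = 39.96 L
k = 0.693/34 = 0.02038 h⁻¹, so CL = k·Vd = 0.02038 × 39.96 = 0.8144 L/h
D = CL × Css × τ / F = 0.8144 × 10.6 × 4 / 0.79 = 43.71 mg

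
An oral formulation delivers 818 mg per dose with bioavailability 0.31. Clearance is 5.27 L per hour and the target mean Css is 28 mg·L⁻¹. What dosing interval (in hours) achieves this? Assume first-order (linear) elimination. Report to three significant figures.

1.72 h

F·D/τ = CL·Css → τ = F·D / (CL·Css).
τ = 0.31 × 818 / (5.27 × 28) = 1.718 h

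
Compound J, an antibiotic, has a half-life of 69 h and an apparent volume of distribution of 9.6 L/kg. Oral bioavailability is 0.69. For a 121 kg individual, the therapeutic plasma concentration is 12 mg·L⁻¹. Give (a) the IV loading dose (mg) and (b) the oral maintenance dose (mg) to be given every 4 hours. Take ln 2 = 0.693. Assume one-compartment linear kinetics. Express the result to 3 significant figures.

Total Vd = 9.6 × 121 = 1162 L
LD = Vd × C = 1162 × 12 = 13940 mg
CL = 0.693 × Vd / t½ = 0.693 × 1162 / 69 = 11.67 L/h
D = CL × Css × τ / F = 11.67 × 12 × 4 / 0.69 = 811.8 mg

(a) 13900 mg; (b) 812 mg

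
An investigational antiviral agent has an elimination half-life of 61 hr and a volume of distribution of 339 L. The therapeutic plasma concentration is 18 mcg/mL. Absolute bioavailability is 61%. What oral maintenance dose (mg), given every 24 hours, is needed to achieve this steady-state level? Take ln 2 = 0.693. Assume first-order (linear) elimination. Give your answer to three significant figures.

2730 mg

CL = ln 2 · Vd / t½ = 0.693 × 339.0 / 61 = 3.851 L/h
D = CL × Css × τ / F = 3.851 × 18 × 24 / 0.61 = 2727 mg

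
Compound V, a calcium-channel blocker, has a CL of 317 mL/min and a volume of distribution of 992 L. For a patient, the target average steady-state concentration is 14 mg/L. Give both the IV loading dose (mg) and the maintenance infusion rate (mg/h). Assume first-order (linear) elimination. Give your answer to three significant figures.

LD = Vd · C_target = 992.0 × 14 = 13890 mg
Convert clearance: 317 mL/min × 60 min/h ÷ 1000 mL/L = 19.02 L/h
Maintenance infusion rate = CL × Css = 19.02 × 14 = 266.3 mg/h

(a) 13900 mg; (b) 266 mg/h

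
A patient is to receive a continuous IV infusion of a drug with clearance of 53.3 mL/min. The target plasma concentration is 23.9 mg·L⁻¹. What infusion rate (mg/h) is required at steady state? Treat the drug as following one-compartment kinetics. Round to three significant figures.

CL = 53.3 mL/min = 53.3 × 0.06 = 3.198 L/h
At steady state, infusion rate equals elimination rate: rate in = CL × Css.
Infusion rate = CL · Css = 3.198 L/h × 23.9 mg/L = 76.43 mg/h

76.4 mg/h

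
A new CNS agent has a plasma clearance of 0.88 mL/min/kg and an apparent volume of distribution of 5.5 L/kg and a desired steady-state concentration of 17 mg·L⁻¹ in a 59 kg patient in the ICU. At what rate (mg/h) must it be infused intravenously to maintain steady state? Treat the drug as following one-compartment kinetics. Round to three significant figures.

53.0 mg/h

CL = 0.88 mL/min/kg × 59 kg = 51.92 mL/min = 51.92 × 60/1000 = 3.115 L/h
R₀ = 3.115 × 17 = 52.96 mg/h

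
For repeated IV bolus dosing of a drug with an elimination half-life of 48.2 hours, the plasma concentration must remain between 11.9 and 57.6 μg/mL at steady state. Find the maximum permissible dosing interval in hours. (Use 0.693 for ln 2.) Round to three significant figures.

k = 0.693 / t½ = 0.693 / 48.2 = 0.01438 h⁻¹
Between IV bolus doses, concentration decays as C = C₀·e^(−kτ), so C_peak/C_trough = e^(kτ).
τ_max = ln(C_peak/C_trough) / k = ln(57.6/11.9) / 0.01438 = 1.577 / 0.01438 = 109.7 h

110 h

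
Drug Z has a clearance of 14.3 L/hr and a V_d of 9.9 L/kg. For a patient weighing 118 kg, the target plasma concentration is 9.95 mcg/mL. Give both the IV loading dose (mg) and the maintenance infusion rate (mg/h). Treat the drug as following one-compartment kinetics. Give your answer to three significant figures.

Vd(total) = 118 kg × 9.9 L/kg = 1168 L
Loading: fill Vd to C_target → 1168 L × 9.95 mg/L = 11620 mg
Infusion rate = 14.30 L/h × 9.95 mg/L = 142.3 mg/h

(a) 11600 mg; (b) 142 mg/h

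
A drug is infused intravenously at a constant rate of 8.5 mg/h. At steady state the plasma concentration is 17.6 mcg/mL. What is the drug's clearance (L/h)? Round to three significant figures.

At steady state, infusion rate = CL × Css, so CL = rate / Css.
CL = 8.5 / 17.6 = 0.4830 L/h

0.483 L/h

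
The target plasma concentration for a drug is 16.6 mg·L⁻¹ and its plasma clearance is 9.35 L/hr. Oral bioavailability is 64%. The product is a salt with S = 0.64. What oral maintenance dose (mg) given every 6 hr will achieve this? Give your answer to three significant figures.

D = CL × Css × τ / F / S = 9.350 × 16.6 × 6 / 0.64 / 0.64 = 2274 mg

2270 mg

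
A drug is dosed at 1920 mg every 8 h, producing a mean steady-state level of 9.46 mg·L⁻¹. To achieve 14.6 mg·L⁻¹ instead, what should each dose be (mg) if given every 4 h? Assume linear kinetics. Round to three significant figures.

1480 mg

For first-order elimination, Css ∝ F·D/(CL·τ); F and CL are unchanged, so Css ∝ D/τ.
D₂ = D₁ × (Css,target / Css,current) × (τ₂/τ₁) = 1920 × (14.6/9.46) × (4/8) = 1482 mg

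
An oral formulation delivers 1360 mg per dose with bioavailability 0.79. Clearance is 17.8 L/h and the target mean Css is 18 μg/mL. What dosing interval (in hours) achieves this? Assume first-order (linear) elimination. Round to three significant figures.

3.35 h

F·D/τ = CL·Css → τ = F·D / (CL·Css).
τ = 0.79 × 1360 / (17.8 × 18) = 3.353 h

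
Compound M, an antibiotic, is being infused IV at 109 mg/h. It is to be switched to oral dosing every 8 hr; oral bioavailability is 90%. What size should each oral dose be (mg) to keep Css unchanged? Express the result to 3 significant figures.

969 mg

To maintain the same Css, the systemic dosing rate must be unchanged: F·D/τ = infusion rate.
D = rate × τ / F = 109 × 8 / 0.9 = 968.9 mg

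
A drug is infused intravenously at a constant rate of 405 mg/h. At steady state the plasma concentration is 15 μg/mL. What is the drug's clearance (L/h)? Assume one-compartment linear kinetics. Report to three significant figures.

27.0 L/h

At steady state, infusion rate = CL × Css, so CL = rate / Css.
CL = 405 / 15 = 27.00 L/h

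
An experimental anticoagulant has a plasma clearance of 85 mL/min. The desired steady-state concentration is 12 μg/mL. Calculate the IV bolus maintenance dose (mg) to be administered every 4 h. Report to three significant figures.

CL = 85 mL/min × 60/1000 = 5.100 L/h
At steady state, dose per interval replaces the amount cleared in that interval: D/τ = CL·Css.
D = CL × Css × τ = 5.100 × 12 × 4 = 244.8 mg

245 mg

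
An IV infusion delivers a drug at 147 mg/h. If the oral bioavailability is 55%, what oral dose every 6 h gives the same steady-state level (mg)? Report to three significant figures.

1600 mg

To maintain the same Css, the systemic dosing rate must be unchanged: F·D/τ = infusion rate.
D = rate × τ / F = 147 × 6 / 0.55 = 1604 mg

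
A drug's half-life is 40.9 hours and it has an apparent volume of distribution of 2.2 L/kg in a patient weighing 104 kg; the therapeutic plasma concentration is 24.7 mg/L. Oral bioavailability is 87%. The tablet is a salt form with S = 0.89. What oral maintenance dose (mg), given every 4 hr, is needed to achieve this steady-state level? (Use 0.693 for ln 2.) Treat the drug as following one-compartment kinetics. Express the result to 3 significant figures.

495 mg

Vd(total) = 104 kg × 2.2 L/kg = 228.8 L
CL = 0.693 × Vd / t½ = 0.693 × 228.8 / 40.9 = 3.877 L/h
D = CL × Css × τ / F / S = 3.877 × 24.7 × 4 / 0.87 / 0.89 = 494.7 mg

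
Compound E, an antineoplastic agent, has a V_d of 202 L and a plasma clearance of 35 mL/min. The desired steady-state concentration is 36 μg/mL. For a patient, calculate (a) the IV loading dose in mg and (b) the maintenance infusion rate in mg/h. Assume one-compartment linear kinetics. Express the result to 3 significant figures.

Loading: fill Vd to C_target → 202.0 L × 36 mg/L = 7272 mg
CL = 35 mL/min × 60/1000 = 2.100 L/h
Maintenance: replace elimination → rate = CL × Css = 2.100 × 36 = 75.60 mg/h

(a) 7270 mg; (b) 75.6 mg/h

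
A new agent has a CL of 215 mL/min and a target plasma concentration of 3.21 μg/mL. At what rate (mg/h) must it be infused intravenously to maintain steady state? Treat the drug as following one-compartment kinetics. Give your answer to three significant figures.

CL = 215 mL/min × 60/1000 = 12.90 L/h
Rate = CL × Css = 12.90 × 3.21 = 41.41 mg/h

41.4 mg/h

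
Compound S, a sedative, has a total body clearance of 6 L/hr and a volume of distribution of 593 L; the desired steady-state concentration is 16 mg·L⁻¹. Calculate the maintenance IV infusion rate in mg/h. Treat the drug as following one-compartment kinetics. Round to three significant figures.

96.0 mg/h

Infusion rate = CL · Css = 6.000 L/h × 16 mg/L = 96.00 mg/h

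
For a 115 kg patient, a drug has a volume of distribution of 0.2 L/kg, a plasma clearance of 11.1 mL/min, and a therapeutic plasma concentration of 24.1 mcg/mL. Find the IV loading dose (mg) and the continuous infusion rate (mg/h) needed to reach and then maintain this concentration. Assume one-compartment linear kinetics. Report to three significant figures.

Vd = 0.2 L/kg × 115 kg = 23.00 L
Loading dose = Vd × C = 23.00 × 24.1 = 554.3 mg
CL = 11.1 mL/min = 11.1 × 0.06 = 0.6660 L/h
Infusion rate = 0.6660 L/h × 24.1 mg/L = 16.05 mg/h

(a) 554 mg; (b) 16.1 mg/h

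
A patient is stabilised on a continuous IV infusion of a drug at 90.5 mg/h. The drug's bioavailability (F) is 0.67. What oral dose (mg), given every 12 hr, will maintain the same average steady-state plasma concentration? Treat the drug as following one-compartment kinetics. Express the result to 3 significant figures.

To maintain the same Css, the systemic dosing rate must be unchanged: F·D/τ = infusion rate.
D = rate × τ / F = 90.5 × 12 / 0.67 = 1621 mg

1620 mg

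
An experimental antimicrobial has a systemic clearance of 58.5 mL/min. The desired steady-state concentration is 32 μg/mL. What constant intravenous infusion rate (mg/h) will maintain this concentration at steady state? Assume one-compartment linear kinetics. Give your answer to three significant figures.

CL = 58.5 mL/min = 58.5 × 0.06 = 3.510 L/h
R₀ = 3.510 × 32 = 112.3 mg/h

112 mg/h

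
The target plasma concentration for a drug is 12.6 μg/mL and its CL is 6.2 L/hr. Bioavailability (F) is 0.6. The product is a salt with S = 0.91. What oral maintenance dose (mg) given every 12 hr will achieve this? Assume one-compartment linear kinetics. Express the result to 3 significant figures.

D = CL × Css × τ / F / S = 6.200 × 12.6 × 12 / 0.6 / 0.91 = 1717 mg

1720 mg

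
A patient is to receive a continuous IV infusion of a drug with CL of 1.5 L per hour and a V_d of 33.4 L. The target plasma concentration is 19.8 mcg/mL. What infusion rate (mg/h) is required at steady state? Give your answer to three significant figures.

R₀ = 1.500 × 19.8 = 29.70 mg/h

29.7 mg/h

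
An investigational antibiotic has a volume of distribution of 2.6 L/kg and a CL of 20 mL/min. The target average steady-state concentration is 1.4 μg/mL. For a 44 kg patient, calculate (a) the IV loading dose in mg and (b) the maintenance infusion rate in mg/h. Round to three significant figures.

(a) 160 mg; (b) 1.68 mg/h

Total Vd = 2.6 × 44 = 114.4 L
LD = Vd · C_target = 114.4 × 1.4 = 160.2 mg
CL = 20 mL/min × 60/1000 = 1.200 L/h
Maintenance infusion rate = CL × Css = 1.200 × 1.4 = 1.680 mg/h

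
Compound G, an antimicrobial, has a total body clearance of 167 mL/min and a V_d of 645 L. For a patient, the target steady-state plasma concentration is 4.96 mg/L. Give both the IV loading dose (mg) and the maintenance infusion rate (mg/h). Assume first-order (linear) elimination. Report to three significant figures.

(a) 3200 mg; (b) 49.7 mg/h

LD = Vd · C_target = 645.0 × 4.96 = 3199 mg
CL = 167 mL/min × 60/1000 = 10.02 L/h
Infusion rate = 10.02 L/h × 4.96 mg/L = 49.70 mg/h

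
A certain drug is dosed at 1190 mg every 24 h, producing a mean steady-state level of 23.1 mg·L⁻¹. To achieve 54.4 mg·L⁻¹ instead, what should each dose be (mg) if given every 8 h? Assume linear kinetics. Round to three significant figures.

934 mg

For first-order elimination, Css ∝ F·D/(CL·τ); F and CL are unchanged, so Css ∝ D/τ.
D₂ = D₁ × (Css,target / Css,current) × (τ₂/τ₁) = 1190 × (54.4/23.1) × (8/24) = 934.1 mg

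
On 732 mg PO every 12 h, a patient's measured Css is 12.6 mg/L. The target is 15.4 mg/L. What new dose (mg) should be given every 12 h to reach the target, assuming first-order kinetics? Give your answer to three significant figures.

895 mg

For first-order elimination, Css ∝ F·D/(CL·τ); F and CL are unchanged, so Css ∝ D/τ.
D₂ = D₁ × (Css,target / Css,current) = 732 × 15.4/12.6 = 894.7 mg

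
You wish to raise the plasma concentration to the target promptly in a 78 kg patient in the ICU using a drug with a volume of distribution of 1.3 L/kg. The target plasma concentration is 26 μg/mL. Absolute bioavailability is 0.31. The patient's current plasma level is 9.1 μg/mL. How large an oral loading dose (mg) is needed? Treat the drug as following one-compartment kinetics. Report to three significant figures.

5530 mg

Total Vd = 1.3 × 78 = 101.4 L
Concentration deficit ΔC = 26 − 9.1 = 16.90 mg/L
LD = Vd × ΔC / F = 101.4 × 16.90 / 0.31 = 5528 mg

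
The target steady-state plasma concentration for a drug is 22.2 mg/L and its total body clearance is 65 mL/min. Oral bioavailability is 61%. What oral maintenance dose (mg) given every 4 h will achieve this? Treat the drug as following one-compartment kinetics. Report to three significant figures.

568 mg

CL = 65 mL/min × 60/1000 = 3.900 L/h
D = CL × Css × τ / F = 3.900 × 22.2 × 4 / 0.61 = 567.7 mg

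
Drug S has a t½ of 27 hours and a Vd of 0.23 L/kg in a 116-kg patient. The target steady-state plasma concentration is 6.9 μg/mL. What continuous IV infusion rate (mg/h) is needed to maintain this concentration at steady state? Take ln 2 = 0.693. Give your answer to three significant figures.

Vd(total) = 116 kg × 0.23 L/kg = 26.68 L
k = 0.693/27 = 0.02567 h⁻¹, so CL = k·Vd = 0.02567 × 26.68 = 0.6849 L/h
Infusion rate = CL × Css = 0.6849 × 6.9 = 4.726 mg/h

4.73 mg/h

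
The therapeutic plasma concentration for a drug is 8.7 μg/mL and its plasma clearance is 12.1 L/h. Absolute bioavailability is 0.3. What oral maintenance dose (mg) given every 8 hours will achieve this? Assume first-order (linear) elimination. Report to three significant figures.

D = CL × Css × τ / F = 12.10 × 8.7 × 8 / 0.3 = 2807 mg

2810 mg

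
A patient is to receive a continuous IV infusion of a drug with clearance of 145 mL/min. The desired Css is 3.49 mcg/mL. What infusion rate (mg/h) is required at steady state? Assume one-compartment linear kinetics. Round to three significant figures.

Convert clearance: 145 mL/min × 60 min/h ÷ 1000 mL/L = 8.700 L/h
Rate = CL × Css = 8.700 × 3.49 = 30.36 mg/h

30.4 mg/h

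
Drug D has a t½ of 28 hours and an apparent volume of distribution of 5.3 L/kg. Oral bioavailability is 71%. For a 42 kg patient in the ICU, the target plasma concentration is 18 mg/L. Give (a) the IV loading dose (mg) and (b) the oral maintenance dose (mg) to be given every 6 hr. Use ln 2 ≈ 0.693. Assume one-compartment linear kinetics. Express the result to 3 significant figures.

(a) 4010 mg; (b) 838 mg

Total Vd = 5.3 × 42 = 222.6 L
LD = Vd × C = 222.6 × 18 = 4007 mg
CL = 0.693 × Vd / t½ = 0.693 × 222.6 / 28 = 5.509 L/h
D = CL × Css × τ / F = 5.509 × 18 × 6 / 0.71 = 838.0 mg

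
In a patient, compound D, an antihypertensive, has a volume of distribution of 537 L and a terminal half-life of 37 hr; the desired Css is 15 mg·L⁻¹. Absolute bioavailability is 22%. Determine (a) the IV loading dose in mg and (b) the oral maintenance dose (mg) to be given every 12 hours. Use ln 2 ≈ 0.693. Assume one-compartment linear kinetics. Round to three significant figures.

(a) 8060 mg; (b) 8230 mg

LD = Vd × C = 537.0 × 15 = 8055 mg
CL = 0.693 × Vd / t½ = 0.693 × 537.0 / 37 = 10.06 L/h
D = CL × Css × τ / F = 10.06 × 15 × 12 / 0.22 = 8231 mg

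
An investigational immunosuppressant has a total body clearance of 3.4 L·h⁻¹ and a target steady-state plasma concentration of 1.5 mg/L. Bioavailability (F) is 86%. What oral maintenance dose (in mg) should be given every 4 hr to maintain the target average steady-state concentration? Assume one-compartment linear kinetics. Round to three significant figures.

At steady state, dose per interval replaces the amount cleared in that interval: F·D/τ = CL·Css.
D = CL × Css × τ / F = 3.400 × 1.5 × 4 / 0.86 = 23.72 mg

23.7 mg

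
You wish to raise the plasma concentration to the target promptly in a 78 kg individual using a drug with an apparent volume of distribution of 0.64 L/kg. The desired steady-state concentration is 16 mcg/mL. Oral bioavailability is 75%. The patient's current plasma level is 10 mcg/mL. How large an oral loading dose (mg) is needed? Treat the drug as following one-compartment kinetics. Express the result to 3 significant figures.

Total Vd = 0.64 × 78 = 49.92 L
Concentration deficit ΔC = 16 − 10 = 6.000 mg/L
LD = Vd × ΔC / F = 49.92 × 6.000 / 0.75 = 399.4 mg

399 mg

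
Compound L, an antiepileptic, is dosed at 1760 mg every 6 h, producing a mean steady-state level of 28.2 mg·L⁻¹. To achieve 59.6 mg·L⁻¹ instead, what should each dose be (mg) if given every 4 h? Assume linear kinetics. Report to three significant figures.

For first-order elimination, Css ∝ F·D/(CL·τ); F and CL are unchanged, so Css ∝ D/τ.
D₂ = D₁ × (Css,target / Css,current) × (τ₂/τ₁) = 1760 × (59.6/28.2) × (4/6) = 2480 mg

2480 mg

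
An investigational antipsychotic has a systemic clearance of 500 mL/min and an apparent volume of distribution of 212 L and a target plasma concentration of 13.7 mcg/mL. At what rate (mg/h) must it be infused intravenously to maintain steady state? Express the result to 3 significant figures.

411 mg/h

CL = 500 mL/min × 60/1000 = 30.00 L/h
Infusion rate = CL · Css = 30.00 L/h × 13.7 mg/L = 411.0 mg/h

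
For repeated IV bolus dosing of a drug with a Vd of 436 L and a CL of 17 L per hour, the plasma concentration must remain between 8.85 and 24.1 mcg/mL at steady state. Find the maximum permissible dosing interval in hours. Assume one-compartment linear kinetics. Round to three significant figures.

k = CL / Vd = 17.00 / 436.0 = 0.03899 h⁻¹
Between IV bolus doses, concentration decays as C = C₀·e^(−kτ), so C_peak/C_trough = e^(kτ).
τ_max = ln(C_peak/C_trough) / k = ln(24.1/8.85) / 0.03899 = 1.002 / 0.03899 = 25.70 h

25.7 h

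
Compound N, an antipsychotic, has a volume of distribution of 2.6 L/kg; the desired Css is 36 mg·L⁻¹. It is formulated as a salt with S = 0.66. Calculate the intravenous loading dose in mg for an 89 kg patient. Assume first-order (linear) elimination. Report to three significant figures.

12600 mg

Total Vd = 2.6 × 89 = 231.4 L
The loading dose fills Vd to the target concentration.
LD = Vd × C / S = 231.4 × 36.00 / 0.66 = 12620 mg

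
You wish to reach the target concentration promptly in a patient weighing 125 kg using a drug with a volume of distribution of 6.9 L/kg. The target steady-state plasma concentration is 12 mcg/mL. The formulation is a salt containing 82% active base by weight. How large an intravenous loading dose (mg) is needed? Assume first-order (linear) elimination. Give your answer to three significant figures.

12600 mg

Vd = 6.9 L/kg × 125 kg = 862.5 L
The loading dose fills Vd to the target concentration.
LD = Vd × C / S = 862.5 × 12.00 / 0.82 = 12620 mg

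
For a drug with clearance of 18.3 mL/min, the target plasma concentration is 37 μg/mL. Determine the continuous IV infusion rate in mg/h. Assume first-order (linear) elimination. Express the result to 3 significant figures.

40.6 mg/h

Convert clearance: 18.3 mL/min × 60 min/h ÷ 1000 mL/L = 1.098 L/h
R₀ = 1.098 × 37 = 40.63 mg/h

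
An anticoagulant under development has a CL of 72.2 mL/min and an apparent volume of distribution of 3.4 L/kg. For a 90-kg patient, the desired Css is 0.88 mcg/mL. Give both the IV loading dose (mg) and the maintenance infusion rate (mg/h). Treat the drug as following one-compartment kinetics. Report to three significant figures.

(a) 269 mg; (b) 3.81 mg/h

Vd(total) = 90 kg × 3.4 L/kg = 306.0 L
Loading dose = Vd × C = 306.0 × 0.88 = 269.3 mg
CL = 72.2 mL/min = 72.2 × 0.06 = 4.332 L/h
Infusion rate = 4.332 L/h × 0.88 mg/L = 3.812 mg/h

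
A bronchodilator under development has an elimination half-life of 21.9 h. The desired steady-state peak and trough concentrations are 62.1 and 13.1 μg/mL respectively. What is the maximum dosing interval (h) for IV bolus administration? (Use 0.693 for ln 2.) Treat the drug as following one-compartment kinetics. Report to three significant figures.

49.2 h

k = 0.693 / t½ = 0.693 / 21.9 = 0.03164 h⁻¹
Between IV bolus doses, concentration decays as C = C₀·e^(−kτ), so C_peak/C_trough = e^(kτ).
τ_max = ln(C_peak/C_trough) / k = ln(62.1/13.1) / 0.03164 = 1.556 / 0.03164 = 49.18 h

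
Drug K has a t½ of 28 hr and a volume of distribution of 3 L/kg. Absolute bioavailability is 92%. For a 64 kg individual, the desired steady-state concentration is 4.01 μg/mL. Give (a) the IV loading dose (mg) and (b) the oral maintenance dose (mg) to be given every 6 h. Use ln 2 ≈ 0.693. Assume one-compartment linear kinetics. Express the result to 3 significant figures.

Total Vd = 3 × 64 = 192.0 L
LD = Vd × C = 192.0 × 4.01 = 769.9 mg
CL = 0.693 × Vd / t½ = 0.693 × 192.0 / 28 = 4.752 L/h
D = CL × Css × τ / F = 4.752 × 4.01 × 6 / 0.92 = 124.3 mg

(a) 770 mg; (b) 124 mg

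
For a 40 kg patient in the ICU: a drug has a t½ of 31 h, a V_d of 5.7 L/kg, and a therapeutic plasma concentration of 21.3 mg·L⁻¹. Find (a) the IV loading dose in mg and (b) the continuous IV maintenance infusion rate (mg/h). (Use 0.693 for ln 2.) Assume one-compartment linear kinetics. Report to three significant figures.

(a) 4860 mg; (b) 109 mg/h

Vd(total) = 40 kg × 5.7 L/kg = 228.0 L
LD = Vd × C = 228.0 × 21.3 = 4856 mg
CL = 0.693 × Vd / t½ = 0.693 × 228.0 / 31 = 5.097 L/h
Infusion rate = CL × Css = 5.097 × 21.3 = 108.6 mg/h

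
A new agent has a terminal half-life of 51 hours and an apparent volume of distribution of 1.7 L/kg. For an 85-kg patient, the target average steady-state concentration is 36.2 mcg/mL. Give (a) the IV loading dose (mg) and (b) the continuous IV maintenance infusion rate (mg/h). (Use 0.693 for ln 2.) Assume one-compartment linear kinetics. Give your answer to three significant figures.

(a) 5230 mg; (b) 71.1 mg/h

Vd = 1.7 L/kg × 85 kg = 144.5 L
LD = Vd × C = 144.5 × 36.2 = 5231 mg
CL = 0.693 × Vd / t½ = 0.693 × 144.5 / 51 = 1.964 L/h
Infusion rate = CL × Css = 1.964 × 36.2 = 71.10 mg/h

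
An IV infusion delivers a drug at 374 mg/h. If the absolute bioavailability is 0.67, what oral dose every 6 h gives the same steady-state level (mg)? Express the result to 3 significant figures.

To maintain the same Css, the systemic dosing rate must be unchanged: F·D/τ = infusion rate.
D = rate × τ / F = 374 × 6 / 0.67 = 3349 mg

3350 mg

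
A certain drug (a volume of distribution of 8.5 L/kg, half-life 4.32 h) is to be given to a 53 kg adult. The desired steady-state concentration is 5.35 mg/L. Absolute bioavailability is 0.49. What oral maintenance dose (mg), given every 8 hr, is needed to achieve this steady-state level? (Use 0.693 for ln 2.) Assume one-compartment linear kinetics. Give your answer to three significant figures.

6310 mg

Vd = 8.5 L/kg × 53 kg = 450.5 L
k = 0.693/4.32 = 0.1604 h⁻¹, so CL = k·Vd = 0.1604 × 450.5 = 72.26 L/h
D = CL × Css × τ / F = 72.26 × 5.35 × 8 / 0.49 = 6312 mg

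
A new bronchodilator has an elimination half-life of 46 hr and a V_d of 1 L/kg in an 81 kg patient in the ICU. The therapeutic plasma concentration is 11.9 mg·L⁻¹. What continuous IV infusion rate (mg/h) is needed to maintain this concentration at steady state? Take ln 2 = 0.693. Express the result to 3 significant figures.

Vd = 1 L/kg × 81 kg = 81.00 L
k = 0.693/46 = 0.01507 h⁻¹, so CL = k·Vd = 0.01507 × 81.00 = 1.221 L/h
Infusion rate = CL × Css = 1.221 × 11.9 = 14.53 mg/h

14.5 mg/h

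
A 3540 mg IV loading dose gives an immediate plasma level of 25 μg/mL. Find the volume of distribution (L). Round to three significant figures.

142 L

Immediately after an IV bolus, C₀ = Dose / Vd, so Vd = Dose / C₀.
Vd = 3540 / 25 = 141.6 L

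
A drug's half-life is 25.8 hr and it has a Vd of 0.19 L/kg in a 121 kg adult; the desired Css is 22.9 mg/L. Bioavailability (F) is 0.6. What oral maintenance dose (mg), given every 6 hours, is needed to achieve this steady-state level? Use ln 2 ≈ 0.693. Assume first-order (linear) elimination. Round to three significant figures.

141 mg

Total Vd = 0.19 × 121 = 22.99 L
CL = 0.693 × Vd / t½ = 0.693 × 22.99 / 25.8 = 0.6175 L/h
D = CL × Css × τ / F = 0.6175 × 22.9 × 6 / 0.6 = 141.4 mg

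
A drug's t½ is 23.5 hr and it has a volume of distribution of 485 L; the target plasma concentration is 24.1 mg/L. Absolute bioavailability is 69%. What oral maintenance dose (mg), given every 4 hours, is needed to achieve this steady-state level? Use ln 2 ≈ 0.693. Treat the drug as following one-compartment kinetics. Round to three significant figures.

CL = 0.693 × Vd / t½ = 0.693 × 485.0 / 23.5 = 14.30 L/h
D = CL × Css × τ / F = 14.30 × 24.1 × 4 / 0.69 = 1998 mg

2000 mg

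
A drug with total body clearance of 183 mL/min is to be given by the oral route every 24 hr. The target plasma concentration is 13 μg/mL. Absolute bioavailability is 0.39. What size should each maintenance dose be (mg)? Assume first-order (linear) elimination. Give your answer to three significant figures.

8780 mg

CL = 183 mL/min × 60/1000 = 10.98 L/h
At steady state, dose per interval replaces the amount cleared in that interval: F·D/τ = CL·Css.
D = CL × Css × τ / F = 10.98 × 13 × 24 / 0.39 = 8784 mg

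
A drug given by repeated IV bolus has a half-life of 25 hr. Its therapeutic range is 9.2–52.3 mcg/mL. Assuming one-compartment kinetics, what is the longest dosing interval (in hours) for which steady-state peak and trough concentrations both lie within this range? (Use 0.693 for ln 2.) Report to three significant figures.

k = 0.693 / t½ = 0.693 / 25 = 0.02772 h⁻¹
Between IV bolus doses, concentration decays as C = C₀·e^(−kτ), so C_peak/C_trough = e^(kτ).
τ_max = ln(C_peak/C_trough) / k = ln(52.3/9.2) / 0.02772 = 1.738 / 0.02772 = 62.70 h

62.7 h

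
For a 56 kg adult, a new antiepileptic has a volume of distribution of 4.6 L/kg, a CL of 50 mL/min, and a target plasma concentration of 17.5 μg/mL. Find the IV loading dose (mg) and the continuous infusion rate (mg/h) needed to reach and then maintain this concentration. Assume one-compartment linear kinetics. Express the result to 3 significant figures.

(a) 4510 mg; (b) 52.5 mg/h

Total Vd = 4.6 × 56 = 257.6 L
LD = Vd · C_target = 257.6 × 17.5 = 4508 mg
CL = 50 mL/min = 50 × 0.06 = 3.000 L/h
Infusion rate = 3.000 L/h × 17.5 mg/L = 52.50 mg/h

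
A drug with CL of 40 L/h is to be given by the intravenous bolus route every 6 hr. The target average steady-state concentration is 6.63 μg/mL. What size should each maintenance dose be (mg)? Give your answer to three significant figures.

D = CL × Css × τ = 40.00 × 6.63 × 6 = 1591 mg

1590 mg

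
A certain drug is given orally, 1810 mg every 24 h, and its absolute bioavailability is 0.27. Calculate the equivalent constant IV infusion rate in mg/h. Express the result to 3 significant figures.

20.4 mg/h

Equivalent systemic input: infusion rate = F·D/τ.
Rate = 0.27 × 1810 / 24 = 20.36 mg/h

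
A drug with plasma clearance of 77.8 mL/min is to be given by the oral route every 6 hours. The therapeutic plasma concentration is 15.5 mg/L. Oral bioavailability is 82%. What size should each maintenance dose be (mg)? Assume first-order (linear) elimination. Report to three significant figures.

529 mg

CL = 77.8 mL/min = 77.8 × 0.06 = 4.668 L/h
D = CL × Css × τ / F = 4.668 × 15.5 × 6 / 0.82 = 529.4 mg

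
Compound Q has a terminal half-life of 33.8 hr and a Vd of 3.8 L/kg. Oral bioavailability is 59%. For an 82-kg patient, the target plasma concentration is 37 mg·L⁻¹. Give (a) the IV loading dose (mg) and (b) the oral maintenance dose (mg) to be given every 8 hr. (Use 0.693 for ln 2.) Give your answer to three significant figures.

(a) 11500 mg; (b) 3210 mg

Vd = 3.8 L/kg × 82 kg = 311.6 L
LD = Vd × C = 311.6 × 37 = 11530 mg
CL = 0.693 × Vd / t½ = 0.693 × 311.6 / 33.8 = 6.389 L/h
D = CL × Css × τ / F = 6.389 × 37 × 8 / 0.59 = 3205 mg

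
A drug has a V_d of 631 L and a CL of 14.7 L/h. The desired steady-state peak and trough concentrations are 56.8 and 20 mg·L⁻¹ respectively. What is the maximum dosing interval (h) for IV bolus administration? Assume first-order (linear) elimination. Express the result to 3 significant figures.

44.8 h

k = CL / Vd = 14.70 / 631.0 = 0.02330 h⁻¹
Between IV bolus doses, concentration decays as C = C₀·e^(−kτ), so C_peak/C_trough = e^(kτ).
τ_max = ln(C_peak/C_trough) / k = ln(56.8/20) / 0.02330 = 1.044 / 0.02330 = 44.81 h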